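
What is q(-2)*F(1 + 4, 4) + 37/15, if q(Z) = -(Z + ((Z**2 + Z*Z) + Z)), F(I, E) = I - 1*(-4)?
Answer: -503/15 ≈ -33.533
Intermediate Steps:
F(I, E) = 4 + I (F(I, E) = I + 4 = 4 + I)
q(Z) = -2*Z - 2*Z**2 (q(Z) = -(Z + ((Z**2 + Z**2) + Z)) = -(Z + (2*Z**2 + Z)) = -(Z + (Z + 2*Z**2)) = -(2*Z + 2*Z**2) = -2*Z - 2*Z**2)
q(-2)*F(1 + 4, 4) + 37/15 = (-2*(-2)*(1 - 2))*(4 + (1 + 4)) + 37/15 = (-2*(-2)*(-1))*(4 + 5) + 37*(1/15) = -4*9 + 37/15 = -36 + 37/15 = -503/15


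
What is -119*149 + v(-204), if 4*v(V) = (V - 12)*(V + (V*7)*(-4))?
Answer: -315163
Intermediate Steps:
v(V) = -27*V*(-12 + V)/4 (v(V) = ((V - 12)*(V + (V*7)*(-4)))/4 = ((-12 + V)*(V + (7*V)*(-4)))/4 = ((-12 + V)*(V - 28*V))/4 = ((-12 + V)*(-27*V))/4 = (-27*V*(-12 + V))/4 = -27*V*(-12 + V)/4)
-119*149 + v(-204) = -119*149 + (27/4)*(-204)*(12 - 1*(-204)) = -17731 + (27/4)*(-204)*(12 + 204) = -17731 + (27/4)*(-204)*216 = -17731 - 297432 = -315163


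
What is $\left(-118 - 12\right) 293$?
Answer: $-38090$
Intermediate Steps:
$\left(-118 - 12\right) 293 = \left(-130\right) 293 = -38090$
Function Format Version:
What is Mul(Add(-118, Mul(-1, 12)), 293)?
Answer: -38090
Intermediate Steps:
Mul(Add(-118, Mul(-1, 12)), 293) = Mul(Add(-118, -12), 293) = Mul(-130, 293) = -38090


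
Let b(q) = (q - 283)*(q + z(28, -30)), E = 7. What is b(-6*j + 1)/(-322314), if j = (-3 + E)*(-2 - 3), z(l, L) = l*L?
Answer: -19413/53719 ≈ -0.36138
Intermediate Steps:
z(l, L) = L*l
j = -20 (j = (-3 + 7)*(-2 - 3) = 4*(-5) = -20)
b(q) = (-840 + q)*(-283 + q) (b(q) = (q - 283)*(q - 30*28) = (-283 + q)*(q - 840) = (-283 + q)*(-840 + q) = (-840 + q)*(-283 + q))
b(-6*j + 1)/(-322314) = (237720 + (-6*(-20) + 1)² - 1123*(-6*(-20) + 1))/(-322314) = (237720 + (120 + 1)² - 1123*(120 + 1))*(-1/322314) = (237720 + 121² - 1123*121)*(-1/322314) = (237720 + 14641 - 135883)*(-1/322314) = 116478*(-1/322314) = -19413/53719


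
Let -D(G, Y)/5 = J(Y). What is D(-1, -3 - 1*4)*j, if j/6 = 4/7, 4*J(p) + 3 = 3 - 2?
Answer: 60/7 ≈ 8.5714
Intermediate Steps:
J(p) = -1/2 (J(p) = -3/4 + (3 - 2)/4 = -3/4 + (1/4)*1 = -3/4 + 1/4 = -1/2)
D(G, Y) = 5/2 (D(G, Y) = -5*(-1/2) = 5/2)
j = 24/7 (j = 6*(4/7) = 24/7 ≈ 3.4286)
D(-1, -3 - 1*4)*j = (5/2)*(24/7) = 60/7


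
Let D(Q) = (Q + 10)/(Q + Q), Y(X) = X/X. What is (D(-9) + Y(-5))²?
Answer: 289/324 ≈ 0.89198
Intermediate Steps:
Y(X) = 1
D(Q) = (10 + Q)/(2*Q) (D(Q) = (10 + Q)/((2*Q)) = (10 + Q)*(1/(2*Q)) = (10 + Q)/(2*Q))
(D(-9) + Y(-5))² = ((½)*(10 - 9)/(-9) + 1)² = ((½)*(-⅑)*1 + 1)² = (-1/18 + 1)² = (17/18)² = 289/324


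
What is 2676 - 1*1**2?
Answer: 2675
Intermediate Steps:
2676 - 1*1**2 = 2676 - 1*1 = 2676 - 1 = 2675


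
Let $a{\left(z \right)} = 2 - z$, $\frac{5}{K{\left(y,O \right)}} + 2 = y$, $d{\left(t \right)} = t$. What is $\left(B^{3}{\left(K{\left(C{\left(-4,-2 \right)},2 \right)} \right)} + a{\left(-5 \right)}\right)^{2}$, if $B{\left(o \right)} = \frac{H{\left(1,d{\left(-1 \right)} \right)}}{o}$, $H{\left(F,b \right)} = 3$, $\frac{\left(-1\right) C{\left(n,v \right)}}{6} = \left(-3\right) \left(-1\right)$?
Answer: $2961841$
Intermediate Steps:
$C{\left(n,v \right)} = -18$ ($C{\left(n,v \right)} = - 6 \left(\left(-3\right) \left(-1\right)\right) = \left(-6\right) 3 = -18$)
$K{\left(y,O \right)} = \frac{5}{-2 + y}$
$B{\left(o \right)} = \frac{3}{o}$
$\left(B^{3}{\left(K{\left(C{\left(-4,-2 \right)},2 \right)} \right)} + a{\left(-5 \right)}\right)^{2} = \left(\left(\frac{3}{5 \frac{1}{-2 - 18}}\right)^{3} + \left(2 - -5\right)\right)^{2} = \left(\left(\frac{3}{5 \frac{1}{-20}}\right)^{3} + \left(2 + 5\right)\right)^{2} = \left(\left(\frac{3}{5 \left(- \frac{1}{20}\right)}\right)^{3} + 7\right)^{2} = \left(\left(\frac{3}{- \frac{1}{4}}\right)^{3} + 7\right)^{2} = \left(\left(3 \left(-4\right)\right)^{3} + 7\right)^{2} = \left(\left(-12\right)^{3} + 7\right)^{2} = \left(-1728 + 7\right)^{2} = \left(-1721\right)^{2} = 2961841$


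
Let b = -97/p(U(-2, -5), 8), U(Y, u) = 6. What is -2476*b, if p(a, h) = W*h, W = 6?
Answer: 60043/12 ≈ 5003.6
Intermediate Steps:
p(a, h) = 6*h
b = -97/48 (b = -97/(6*8) = -97/48 ≈ -2.0208)
-2476*b = -2476*(-97/48) = 60043/12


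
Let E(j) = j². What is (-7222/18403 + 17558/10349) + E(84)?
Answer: 1344082256628/190452647 ≈ 7057.3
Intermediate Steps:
(-7222/18403 + 17558/10349) + E(84) = (-7222/18403 + 17558/10349) + 84² = (-7222*1/18403 + 17558*(1/10349)) + 7056 = (-7222/18403 + 17558/10349) + 7056 = 248379396/190452647 + 7056 = 1344082256628/190452647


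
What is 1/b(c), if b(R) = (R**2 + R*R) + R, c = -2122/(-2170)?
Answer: 1177225/3402627 ≈ 0.34598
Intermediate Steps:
c = 1061/1085 (c = -2122*(-1/2170) = 1061/1085 ≈ 0.97788)
b(R) = R + 2*R**2 (b(R) = (R**2 + R**2) + R = 2*R**2 + R = R + 2*R**2)
1/b(c) = 1/(1061*(1 + 2*(1061/1085))/1085) = 1/(1061*(1 + 2122/1085)/1085) = 1/((1061/1085)*(3207/1085)) = 1/(3402627/1177225) = 1177225/3402627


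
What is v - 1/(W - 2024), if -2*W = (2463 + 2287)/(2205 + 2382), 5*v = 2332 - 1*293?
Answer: 18935120992/46432315 ≈ 407.80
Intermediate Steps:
v = 2039/5 (v = (2332 - 1*293)/5 = (2332 - 293)/5 = (1/5)*2039 = 2039/5 ≈ 407.80)
W = -2375/4587 (W = -(2463 + 2287)/(2*(2205 + 2382)) = -2375/4587 ≈ -0.51777)
v - 1/(W - 2024) = 2039/5 - 1/(-2375/4587 - 2024) = 2039/5 - 1/(-9286463/4587) = 2039/5 - 1*(-4587/9286463) = 2039/5 + 4587/9286463 = 18935120992/46432315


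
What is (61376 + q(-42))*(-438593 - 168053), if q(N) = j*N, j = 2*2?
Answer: -37131588368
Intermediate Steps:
j = 4
q(N) = 4*N
(61376 + q(-42))*(-438593 - 168053) = (61376 + 4*(-42))*(-438593 - 168053) = (61376 - 168)*(-606646) = 61208*(-606646) = -37131588368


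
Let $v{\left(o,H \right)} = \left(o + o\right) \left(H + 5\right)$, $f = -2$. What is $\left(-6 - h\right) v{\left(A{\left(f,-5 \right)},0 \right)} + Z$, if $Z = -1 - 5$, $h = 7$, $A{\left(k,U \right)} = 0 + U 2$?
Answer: $1294$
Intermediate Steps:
$A{\left(k,U \right)} = 2 U$ ($A{\left(k,U \right)} = 0 + 2 U = 2 U$)
$Z = -6$ ($Z = -1 - 5 = -6$)
$v{\left(o,H \right)} = 2 o \left(5 + H\right)$
$\left(-6 - h\right) v{\left(A{\left(f,-5 \right)},0 \right)} + Z = \left(-6 - 7\right) 2 \cdot 2 \left(-5\right) \left(5 + 0\right) - 6 = \left(-6 - 7\right) 2 \left(-10\right) 5 - 6 = \left(-13\right) \left(-100\right) - 6 = 1300 - 6 = 1294$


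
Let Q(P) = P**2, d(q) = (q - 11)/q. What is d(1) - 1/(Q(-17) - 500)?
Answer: -2109/211 ≈ -9.9953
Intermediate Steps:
d(q) = (-11 + q)/q
d(1) - 1/(Q(-17) - 500) = (-11 + 1)/1 - 1/((-17)**2 - 500) = 1*(-10) - 1/(289 - 500) = -10 - 1/(-211) = -10 - 1*(-1/211) = -10 + 1/211 = -2109/211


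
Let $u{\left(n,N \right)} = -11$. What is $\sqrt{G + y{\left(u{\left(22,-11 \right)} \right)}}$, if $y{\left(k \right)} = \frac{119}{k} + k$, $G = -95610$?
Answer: $\frac{5 i \sqrt{462858}}{11} \approx 309.24 i$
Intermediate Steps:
$y{\left(k \right)} = k + \frac{119}{k}$
$\sqrt{G + y{\left(u{\left(22,-11 \right)} \right)}} = \sqrt{-95610 - \left(11 - \frac{119}{-11}\right)} = \sqrt{-95610 + \left(-11 + 119 \left(- \frac{1}{11}\right)\right)} = \sqrt{-95610 - \frac{240}{11}} = \sqrt{- \frac{1051950}{11}} = \frac{5 i \sqrt{462858}}{11}$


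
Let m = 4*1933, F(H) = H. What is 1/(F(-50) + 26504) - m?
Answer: -204542327/26454 ≈ -7732.0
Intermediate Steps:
m = 7732
1/(F(-50) + 26504) - m = 1/(-50 + 26504) - 1*7732 = 1/26454 - 7732 = -204542327/26454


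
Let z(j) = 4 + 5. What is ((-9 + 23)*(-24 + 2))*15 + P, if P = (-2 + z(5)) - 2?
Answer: -4615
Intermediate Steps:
z(j) = 9
P = 5 (P = (-2 + 9) - 2 = 7 - 2 = 5)
((-9 + 23)*(-24 + 2))*15 + P = ((-9 + 23)*(-24 + 2))*15 + 5 = (14*(-22))*15 + 5 = -308*15 + 5 = -4620 + 5 = -4615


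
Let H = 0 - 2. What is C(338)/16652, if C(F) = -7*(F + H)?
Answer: -588/4163 ≈ -0.14124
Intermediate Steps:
H = -2
C(F) = 14 - 7*F (C(F) = -7*(F - 2) = -7*(-2 + F) = 14 - 7*F)
C(338)/16652 = (14 - 7*338)/16652 = (14 - 2366)*(1/16652) = -2352*1/16652 = -588/4163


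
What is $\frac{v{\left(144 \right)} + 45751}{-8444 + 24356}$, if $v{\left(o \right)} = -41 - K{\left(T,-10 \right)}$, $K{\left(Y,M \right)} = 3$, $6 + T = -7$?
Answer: $\frac{45707}{15912} \approx 2.8725$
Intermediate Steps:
$T = -13$ ($T = -6 - 7 = -13$)
$v{\left(o \right)} = -44$ ($v{\left(o \right)} = -41 - 3 = -44$)
$\frac{v{\left(144 \right)} + 45751}{-8444 + 24356} = \frac{-44 + 45751}{-8444 + 24356} = \frac{45707}{15912}$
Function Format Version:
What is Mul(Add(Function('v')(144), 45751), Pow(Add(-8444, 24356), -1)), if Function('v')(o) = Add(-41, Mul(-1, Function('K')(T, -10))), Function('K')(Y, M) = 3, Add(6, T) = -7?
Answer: Rational(45707, 15912) ≈ 2.8725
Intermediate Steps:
T = -13 (T = Add(-6, -7) = -13)
Function('v')(o) = -44 (Function('v')(o) = Add(-41, Mul(-1, 3)) = Add(-41, -3) = -44)
Mul(Add(Function('v')(144), 45751), Pow(Add(-8444, 24356), -1)) = Mul(Add(-44, 45751), Pow(Add(-8444, 24356), -1)) = Mul(45707, Pow(15912, -1)) = Mul(45707, Rational(1, 15912)) = Rational(45707, 15912)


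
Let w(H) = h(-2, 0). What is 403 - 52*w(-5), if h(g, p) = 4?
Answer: 195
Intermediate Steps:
w(H) = 4
403 - 52*w(-5) = 403 - 52*4 = 403 - 208 = 195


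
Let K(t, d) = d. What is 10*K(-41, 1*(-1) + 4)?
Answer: 30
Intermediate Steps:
10*K(-41, 1*(-1) + 4) = 10*(1*(-1) + 4) = 10*(-1 + 4) = 10*3 = 30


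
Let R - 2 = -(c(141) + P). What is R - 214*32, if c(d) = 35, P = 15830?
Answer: -22711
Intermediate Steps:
R = -15863 (R = 2 - (35 + 15830) = 2 - 1*15865 = 2 - 15865 = -15863)
R - 214*32 = -15863 - 214*32 = -15863 - 6848 = -22711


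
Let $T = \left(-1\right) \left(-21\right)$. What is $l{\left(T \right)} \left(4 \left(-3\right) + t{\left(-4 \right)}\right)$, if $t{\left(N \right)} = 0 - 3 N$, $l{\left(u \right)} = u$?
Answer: $0$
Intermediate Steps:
$T = 21$
$t{\left(N \right)} = - 3 N$
$l{\left(T \right)} \left(4 \left(-3\right) + t{\left(-4 \right)}\right) = 21 \left(4 \left(-3\right) - -12\right) = 21 \left(-12 + 12\right) = 21 \cdot 0 = 0$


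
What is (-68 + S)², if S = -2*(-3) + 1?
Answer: 3721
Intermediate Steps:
S = 7 (S = 6 + 1 = 7)
(-68 + S)² = (-68 + 7)² = (-61)² = 3721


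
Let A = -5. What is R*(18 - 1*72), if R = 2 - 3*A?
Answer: -918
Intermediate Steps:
R = 17 (R = 2 - 3*(-5) = 2 + 15 = 17)
R*(18 - 1*72) = 17*(18 - 1*72) = 17*(18 - 72) = 17*(-54) = -918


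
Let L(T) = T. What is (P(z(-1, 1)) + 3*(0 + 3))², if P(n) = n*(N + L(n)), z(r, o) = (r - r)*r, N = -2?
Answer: 81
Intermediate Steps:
z(r, o) = 0 (z(r, o) = 0*r = 0)
P(n) = n*(-2 + n)
(P(z(-1, 1)) + 3*(0 + 3))² = (0*(-2 + 0) + 3*(0 + 3))² = (0*(-2) + 3*3)² = (0 + 9)² = 9² = 81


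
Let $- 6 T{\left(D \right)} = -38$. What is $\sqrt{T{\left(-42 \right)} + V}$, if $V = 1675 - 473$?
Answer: $\frac{5 \sqrt{435}}{3} \approx 34.761$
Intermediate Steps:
$T{\left(D \right)} = \frac{19}{3}$ ($T{\left(D \right)} = \left(- \frac{1}{6}\right) \left(-38\right) = \frac{19}{3}$)
$V = 1202$
$\sqrt{T{\left(-42 \right)} + V} = \sqrt{\frac{19}{3} + 1202} = \sqrt{\frac{3625}{3}} = \frac{5 \sqrt{435}}{3}$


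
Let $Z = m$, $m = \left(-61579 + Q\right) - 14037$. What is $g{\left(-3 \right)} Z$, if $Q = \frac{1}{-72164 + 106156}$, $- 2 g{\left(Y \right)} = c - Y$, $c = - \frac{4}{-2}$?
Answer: $\frac{12851695355}{67984} \approx 1.8904 \cdot 10^{5}$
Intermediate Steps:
$c = 2$ ($c = \left(-4\right) \left(- \frac{1}{2}\right) = 2$)
$g{\left(Y \right)} = -1 + \frac{Y}{2}$ ($g{\left(Y \right)} = - \frac{2 - Y}{2} = -1 + \frac{Y}{2}$)
$Q = \frac{1}{33992} \approx 2.9419 \cdot 10^{-5}$
$m = - \frac{2570339071}{33992}$ ($m = \left(-61579 + \frac{1}{33992}\right) - 14037 = - \frac{2093193367}{33992} - 14037 = - \frac{2570339071}{33992} \approx -75616.0$)
$Z = - \frac{2570339071}{33992} \approx -75616.0$
$g{\left(-3 \right)} Z = \left(-1 + \frac{1}{2} \left(-3\right)\right) \left(- \frac{2570339071}{33992}\right) = \left(-1 - \frac{3}{2}\right) \left(- \frac{2570339071}{33992}\right) = \left(- \frac{5}{2}\right) \left(- \frac{2570339071}{33992}\right) = \frac{12851695355}{67984}$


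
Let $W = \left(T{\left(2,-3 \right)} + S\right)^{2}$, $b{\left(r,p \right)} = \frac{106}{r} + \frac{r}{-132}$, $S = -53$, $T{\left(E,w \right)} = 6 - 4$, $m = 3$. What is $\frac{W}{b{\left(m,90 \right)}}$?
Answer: $\frac{343332}{4661} \approx 73.661$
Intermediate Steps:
$T{\left(E,w \right)} = 2$ ($T{\left(E,w \right)} = 6 - 4 = 2$)
$b{\left(r,p \right)} = \frac{106}{r} - \frac{r}{132}$ ($b{\left(r,p \right)} = \frac{106}{r} + r \left(- \frac{1}{132}\right) = \frac{106}{r} - \frac{r}{132}$)
$W = 2601$ ($W = \left(2 - 53\right)^{2} = \left(-51\right)^{2} = 2601$)
$\frac{W}{b{\left(m,90 \right)}} = \frac{2601}{\frac{106}{3} - \frac{1}{44}} = \frac{2601}{\frac{4661}{132}} = 2601 \cdot \frac{132}{4661} = \frac{343332}{4661}$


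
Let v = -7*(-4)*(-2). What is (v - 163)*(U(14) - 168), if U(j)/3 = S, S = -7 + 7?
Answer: 36792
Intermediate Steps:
S = 0
v = -56 (v = 28*(-2) = -56)
U(j) = 0 (U(j) = 3*0 = 0)
(v - 163)*(U(14) - 168) = (-56 - 163)*(0 - 168) = -219*(-168) = 36792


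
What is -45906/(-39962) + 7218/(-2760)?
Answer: -13478763/9191260 ≈ -1.4665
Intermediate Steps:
-45906/(-39962) + 7218/(-2760) = -45906*(-1/39962) + 7218*(-1/2760) = 22953/19981 - 1203/460 = -13478763/9191260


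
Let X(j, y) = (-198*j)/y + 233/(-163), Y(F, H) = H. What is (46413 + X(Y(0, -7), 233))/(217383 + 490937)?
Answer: 440722739/6725321320 ≈ 0.065532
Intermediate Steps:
X(j, y) = -233/163 - 198*j/y (X(j, y) = -198*j/y + 233*(-1/163) = -198*j/y - 233/163 = -233/163 - 198*j/y)
(46413 + X(Y(0, -7), 233))/(217383 + 490937) = (46413 + (-233/163 - 198*(-7)/233))/(217383 + 490937) = (46413 + (-233/163 - 198*(-7)*1/233))/708320 = (46413 + (-233/163 + 1386/233))*(1/708320) = (46413 + 171629/37979)*(1/708320) = (1762890956/37979)*(1/708320) = 440722739/6725321320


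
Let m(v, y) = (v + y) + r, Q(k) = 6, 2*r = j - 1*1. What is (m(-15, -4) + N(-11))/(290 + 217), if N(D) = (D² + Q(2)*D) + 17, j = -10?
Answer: 95/1014 ≈ 0.093688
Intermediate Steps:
r = -11/2 (r = (-10 - 1*1)/2 = (-10 - 1)/2 = (½)*(-11) = -11/2 ≈ -5.5000)
m(v, y) = -11/2 + v + y (m(v, y) = (v + y) - 11/2 = -11/2 + v + y)
N(D) = 17 + D² + 6*D (N(D) = (D² + 6*D) + 17 = 17 + D² + 6*D)
(m(-15, -4) + N(-11))/(290 + 217) = ((-11/2 - 15 - 4) + (17 + (-11)² + 6*(-11)))/(290 + 217) = (-49/2 + (17 + 121 - 66))/507 = (-49/2 + 72)*(1/507) = (95/2)*(1/507) = 95/1014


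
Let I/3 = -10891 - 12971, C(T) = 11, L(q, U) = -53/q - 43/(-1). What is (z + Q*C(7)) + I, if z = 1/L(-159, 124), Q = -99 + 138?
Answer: -9250407/130 ≈ -71157.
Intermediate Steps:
L(q, U) = 43 - 53/q (L(q, U) = -53/q - 43*(-1) = -53/q + 43 = 43 - 53/q)
Q = 39
z = 3/130 (z = 1/(43 - 53/(-159)) = 1/(43 - 53*(-1/159)) = 1/(43 + ⅓) = 1/(130/3) = 3/130 ≈ 0.023077)
I = -71586 (I = 3*(-10891 - 12971) = 3*(-23862) = -71586)
(z + Q*C(7)) + I = (3/130 + 39*11) - 71586 = (3/130 + 429) - 71586 = 55773/130 - 71586 = -9250407/130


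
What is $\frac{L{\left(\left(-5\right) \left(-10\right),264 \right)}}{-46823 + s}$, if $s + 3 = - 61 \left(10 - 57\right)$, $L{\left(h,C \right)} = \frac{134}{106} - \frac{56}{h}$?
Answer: $- \frac{191}{58245675} \approx -3.2792 \cdot 10^{-6}$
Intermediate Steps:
$L{\left(h,C \right)} = \frac{67}{53} - \frac{56}{h}$ ($L{\left(h,C \right)} = 134 \cdot \frac{1}{106} - \frac{56}{h} = \frac{67}{53} - \frac{56}{h}$)
$s = 2864$ ($s = -3 - 61 \left(10 - 57\right) = -3 - -2867 = -3 + 2867 = 2864$)
$\frac{L{\left(\left(-5\right) \left(-10\right),264 \right)}}{-46823 + s} = \frac{\frac{67}{53} - \frac{56}{\left(-5\right) \left(-10\right)}}{-46823 + 2864} = \frac{\frac{67}{53} - \frac{56}{50}}{-43959} = \left(\frac{67}{53} - \frac{28}{25}\right) \left(- \frac{1}{43959}\right) = \frac{191}{1325} \left(- \frac{1}{43959}\right) = - \frac{191}{58245675}$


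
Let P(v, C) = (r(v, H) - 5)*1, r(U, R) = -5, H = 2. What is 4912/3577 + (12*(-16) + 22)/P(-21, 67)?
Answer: 65721/3577 ≈ 18.373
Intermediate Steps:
P(v, C) = -10 (P(v, C) = (-5 - 5)*1 = -10*1 = -10)
4912/3577 + (12*(-16) + 22)/P(-21, 67) = 4912/3577 + (12*(-16) + 22)/(-10) = 4912*(1/3577) + (-192 + 22)*(-⅒) = 4912/3577 - 170*(-⅒) = 4912/3577 + 17 = 65721/3577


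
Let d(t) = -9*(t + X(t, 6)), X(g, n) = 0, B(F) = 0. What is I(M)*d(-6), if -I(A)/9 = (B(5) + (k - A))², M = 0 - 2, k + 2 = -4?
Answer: -7776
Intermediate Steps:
k = -6 (k = -2 - 4 = -6)
M = -2
d(t) = -9*t (d(t) = -9*(t + 0) = -9*t)
I(A) = -9*(-6 - A)² (I(A) = -9*(0 + (-6 - A))² = -9*(-6 - A)²)
I(M)*d(-6) = (-9*(6 - 2)²)*(-9*(-6)) = -9*4²*54 = -9*16*54 = -144*54 = -7776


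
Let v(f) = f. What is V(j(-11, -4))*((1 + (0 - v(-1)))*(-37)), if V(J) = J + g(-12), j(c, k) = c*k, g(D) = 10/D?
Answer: -9583/3 ≈ -3194.3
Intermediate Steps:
V(J) = -⅚ + J (V(J) = J + 10/(-12) = J + 10*(-1/12) = J - ⅚ = -⅚ + J)
V(j(-11, -4))*((1 + (0 - v(-1)))*(-37)) = (-⅚ - 11*(-4))*((1 + (0 - 1*(-1)))*(-37)) = (-⅚ + 44)*((1 + (0 + 1))*(-37)) = 259*((1 + 1)*(-37))/6 = 259*(2*(-37))/6 = (259/6)*(-74) = -9583/3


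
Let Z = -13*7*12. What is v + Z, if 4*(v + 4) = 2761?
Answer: -1623/4 ≈ -405.75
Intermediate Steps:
v = 2745/4 (v = -4 + (¼)*2761 = -4 + 2761/4 = 2745/4 ≈ 686.25)
Z = -1092 (Z = -91*12 = -1092)
v + Z = 2745/4 - 1092 = -1623/4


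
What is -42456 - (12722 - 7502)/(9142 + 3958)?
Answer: -27808941/655 ≈ -42456.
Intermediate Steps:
-42456 - (12722 - 7502)/(9142 + 3958) = -42456 - 5220/13100 = -42456 - 1*261/655 = -42456 - 261/655 = -27808941/655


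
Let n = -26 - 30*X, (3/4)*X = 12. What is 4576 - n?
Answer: 5082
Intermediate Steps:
X = 16 (X = (4/3)*12 = 16)
n = -506 (n = -26 - 30*16 = -26 - 480 = -506)
4576 - n = 4576 - 1*(-506) = 4576 + 506 = 5082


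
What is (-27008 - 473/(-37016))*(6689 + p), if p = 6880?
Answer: -13565304550695/37016 ≈ -3.6647e+8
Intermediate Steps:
(-27008 - 473/(-37016))*(6689 + p) = (-27008 - 473/(-37016))*(6689 + 6880) = (-27008 - 473*(-1/37016))*13569 = (-27008 + 473/37016)*13569 = -999727655/37016*13569 = -13565304550695/37016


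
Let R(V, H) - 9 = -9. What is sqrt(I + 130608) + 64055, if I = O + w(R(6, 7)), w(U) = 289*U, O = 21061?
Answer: 64055 + sqrt(151669) ≈ 64444.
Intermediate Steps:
R(V, H) = 0 (R(V, H) = 9 - 9 = 0)
I = 21061 (I = 21061 + 289*0 = 21061 + 0 = 21061)
sqrt(I + 130608) + 64055 = sqrt(21061 + 130608) + 64055 = sqrt(151669) + 64055 = 64055 + sqrt(151669)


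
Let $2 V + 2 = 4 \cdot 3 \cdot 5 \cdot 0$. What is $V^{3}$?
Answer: $-1$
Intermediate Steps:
$V = -1$ ($V = -1 + \frac{4 \cdot 3 \cdot 5 \cdot 0}{2} = -1 + \frac{4 \cdot 15 \cdot 0}{2} = -1 + \frac{60 \cdot 0}{2} = -1 + \frac{1}{2} \cdot 0 = -1 + 0 = -1$)
$V^{3} = \left(-1\right)^{3} = -1$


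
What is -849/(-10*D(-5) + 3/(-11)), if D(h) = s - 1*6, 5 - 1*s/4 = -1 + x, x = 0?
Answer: 3113/661 ≈ 4.7095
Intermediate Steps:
s = 24 (s = 20 - 4*(-1 + 0) = 20 - 4*(-1) = 20 + 4 = 24)
D(h) = 18 (D(h) = 24 - 1*6 = 24 - 6 = 18)
-849/(-10*D(-5) + 3/(-11)) = -849/(-10*18 + 3/(-11)) = -849/(-180 + 3*(-1/11)) = -849/(-180 - 3/11) = -849/(-1983/11) = -849*(-11/1983) = 3113/661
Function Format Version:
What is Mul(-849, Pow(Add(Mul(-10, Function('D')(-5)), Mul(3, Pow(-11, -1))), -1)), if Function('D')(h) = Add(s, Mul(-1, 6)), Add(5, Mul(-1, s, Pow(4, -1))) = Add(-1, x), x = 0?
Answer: Rational(3113, 661) ≈ 4.7095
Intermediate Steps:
s = 24 (s = Add(20, Mul(-4, Add(-1, 0))) = Add(20, Mul(-4, -1)) = Add(20, 4) = 24)
Function('D')(h) = 18 (Function('D')(h) = Add(24, Mul(-1, 6)) = Add(24, -6) = 18)
Mul(-849, Pow(Add(Mul(-10, Function('D')(-5)), Mul(3, Pow(-11, -1))), -1)) = Mul(-849, Pow(Add(Mul(-10, 18), Mul(3, Pow(-11, -1))), -1)) = Mul(-849, Pow(Add(-180, Mul(3, Rational(-1, 11))), -1)) = Mul(-849, Pow(Add(-180, Rational(-3, 11)), -1)) = Mul(-849, Pow(Rational(-1983, 11), -1)) = Mul(-849, Rational(-11, 1983)) = Rational(3113, 661)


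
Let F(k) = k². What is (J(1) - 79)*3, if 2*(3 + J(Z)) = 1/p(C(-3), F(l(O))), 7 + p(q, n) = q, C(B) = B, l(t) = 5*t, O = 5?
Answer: -4923/20 ≈ -246.15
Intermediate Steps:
p(q, n) = -7 + q
J(Z) = -61/20 (J(Z) = -3 + 1/(2*(-7 - 3)) = -3 + (½)/(-10) = -3 + (½)*(-⅒) = -3 - 1/20 = -61/20)
(J(1) - 79)*3 = (-61/20 - 79)*3 = -1641/20*3 = -4923/20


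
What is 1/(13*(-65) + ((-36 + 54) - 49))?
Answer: -1/876 ≈ -0.0011416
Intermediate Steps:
1/(13*(-65) + ((-36 + 54) - 49)) = 1/(-845 + (18 - 49)) = 1/(-845 - 31) = 1/(-876) = -1/876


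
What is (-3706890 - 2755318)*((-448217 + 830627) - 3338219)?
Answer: 19101052566272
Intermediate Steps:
(-3706890 - 2755318)*((-448217 + 830627) - 3338219) = -6462208*(382410 - 3338219) = -6462208*(-2955809) = 19101052566272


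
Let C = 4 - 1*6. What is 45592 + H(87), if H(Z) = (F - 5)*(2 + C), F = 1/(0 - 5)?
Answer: 45592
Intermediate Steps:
F = -⅕ (F = 1/(-5) = -⅕ ≈ -0.20000)
C = -2 (C = 4 - 6 = -2)
H(Z) = 0 (H(Z) = (-⅕ - 5)*(2 - 2) = -26/5*0 = 0)
45592 + H(87) = 45592 + 0 = 45592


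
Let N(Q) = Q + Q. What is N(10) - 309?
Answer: -289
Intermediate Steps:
N(Q) = 2*Q
N(10) - 309 = 2*10 - 309 = 20 - 309 = -289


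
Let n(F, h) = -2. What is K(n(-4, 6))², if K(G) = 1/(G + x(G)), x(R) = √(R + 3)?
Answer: 1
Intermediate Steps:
x(R) = √(3 + R)
K(G) = 1/(G + √(3 + G))
K(n(-4, 6))² = (1/(-2 + √(3 - 2)))² = (1/(-2 + √1))² = (1/(-2 + 1))² = (1/(-1))² = (-1)² = 1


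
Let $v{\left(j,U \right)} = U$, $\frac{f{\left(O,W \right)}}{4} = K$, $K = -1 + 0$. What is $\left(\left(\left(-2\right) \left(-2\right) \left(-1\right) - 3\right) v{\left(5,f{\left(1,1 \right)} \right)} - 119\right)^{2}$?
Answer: $8281$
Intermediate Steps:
$K = -1$
$f{\left(O,W \right)} = -4$ ($f{\left(O,W \right)} = 4 \left(-1\right) = -4$)
$\left(\left(\left(-2\right) \left(-2\right) \left(-1\right) - 3\right) v{\left(5,f{\left(1,1 \right)} \right)} - 119\right)^{2} = \left(\left(\left(-2\right) \left(-2\right) \left(-1\right) - 3\right) \left(-4\right) - 119\right)^{2} = \left(\left(4 \left(-1\right) - 3\right) \left(-4\right) - 119\right)^{2} = \left(\left(-4 - 3\right) \left(-4\right) - 119\right)^{2} = \left(\left(-7\right) \left(-4\right) - 119\right)^{2} = \left(28 - 119\right)^{2} = \left(-91\right)^{2} = 8281$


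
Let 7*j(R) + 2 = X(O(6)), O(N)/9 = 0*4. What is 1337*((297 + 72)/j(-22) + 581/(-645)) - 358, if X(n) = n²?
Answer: -2229504209/1290 ≈ -1.7283e+6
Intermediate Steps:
O(N) = 0 (O(N) = 9*(0*4) = 9*0 = 0)
j(R) = -2/7 (j(R) = -2/7 + (⅐)*0² = -2/7 + (⅐)*0 = -2/7 + 0 = -2/7)
1337*((297 + 72)/j(-22) + 581/(-645)) - 358 = 1337*((297 + 72)/(-2/7) + 581/(-645)) - 358 = 1337*(369*(-7/2) + 581*(-1/645)) - 358 = 1337*(-2583/2 - 581/645) - 358 = 1337*(-1667197/1290) - 358 = -2229042389/1290 - 358 = -2229504209/1290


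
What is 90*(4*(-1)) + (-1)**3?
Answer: -361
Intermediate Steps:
90*(4*(-1)) + (-1)**3 = 90*(-4) - 1 = -360 - 1 = -361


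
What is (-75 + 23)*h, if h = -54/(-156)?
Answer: -18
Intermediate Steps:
h = 9/26 (h = -54*(-1/156) = 9/26 ≈ 0.34615)
(-75 + 23)*h = (-75 + 23)*(9/26) = -52*9/26 = -18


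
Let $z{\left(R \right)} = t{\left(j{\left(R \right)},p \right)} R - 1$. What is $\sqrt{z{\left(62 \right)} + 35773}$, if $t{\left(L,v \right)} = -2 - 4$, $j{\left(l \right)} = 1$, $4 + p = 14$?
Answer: $10 \sqrt{354} \approx 188.15$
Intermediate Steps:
$p = 10$ ($p = -4 + 14 = 10$)
$t{\left(L,v \right)} = -6$
$z{\left(R \right)} = -1 - 6 R$ ($z{\left(R \right)} = - 6 R - 1 = -1 - 6 R$)
$\sqrt{z{\left(62 \right)} + 35773} = \sqrt{\left(-1 - 372\right) + 35773} = \sqrt{-373 + 35773} = \sqrt{35400} = 10 \sqrt{354}$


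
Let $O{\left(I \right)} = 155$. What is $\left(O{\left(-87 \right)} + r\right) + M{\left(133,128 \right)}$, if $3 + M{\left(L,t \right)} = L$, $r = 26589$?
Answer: $26874$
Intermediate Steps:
$M{\left(L,t \right)} = -3 + L$
$\left(O{\left(-87 \right)} + r\right) + M{\left(133,128 \right)} = \left(155 + 26589\right) + \left(-3 + 133\right) = 26744 + 130 = 26874$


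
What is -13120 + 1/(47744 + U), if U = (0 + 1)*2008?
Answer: -652746239/49752 ≈ -13120.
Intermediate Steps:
U = 2008 (U = 1*2008 = 2008)
-13120 + 1/(47744 + U) = -13120 + 1/(47744 + 2008) = -13120 + 1/49752 = -652746239/49752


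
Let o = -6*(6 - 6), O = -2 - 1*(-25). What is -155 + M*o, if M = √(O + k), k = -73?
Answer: -155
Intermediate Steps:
O = 23 (O = -2 + 25 = 23)
M = 5*I*√2 (M = √(23 - 73) = √(-50) = 5*I*√2 ≈ 7.0711*I)
o = 0 (o = -6*0 = 0)
-155 + M*o = -155 + (5*I*√2)*0 = -155 + 0 = -155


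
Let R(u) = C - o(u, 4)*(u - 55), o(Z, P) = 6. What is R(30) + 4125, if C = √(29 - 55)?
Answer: 4275 + I*√26 ≈ 4275.0 + 5.099*I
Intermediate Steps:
C = I*√26 (C = √(-26) = I*√26 ≈ 5.099*I)
R(u) = 330 - 6*u + I*√26 (R(u) = I*√26 - 6*(u - 55) = I*√26 - 6*(-55 + u) = I*√26 - (-330 + 6*u) = I*√26 + (330 - 6*u) = 330 - 6*u + I*√26)
R(30) + 4125 = (330 - 6*30 + I*√26) + 4125 = (330 - 180 + I*√26) + 4125 = (150 + I*√26) + 4125 = 4275 + I*√26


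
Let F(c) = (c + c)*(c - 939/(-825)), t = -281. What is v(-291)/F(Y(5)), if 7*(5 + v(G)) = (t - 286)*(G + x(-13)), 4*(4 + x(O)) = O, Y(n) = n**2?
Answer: 1062743/57504 ≈ 18.481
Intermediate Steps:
x(O) = -4 + O/4
v(G) = 2329/4 - 81*G (v(G) = -5 + ((-281 - 286)*(G + (-4 + (1/4)*(-13))))/7 = -5 + (-567*(G + (-4 - 13/4)))/7 = -5 + (-567*(G - 29/4))/7 = -5 + (-567*(-29/4 + G))/7 = -5 + (16443/4 - 567*G)/7 = -5 + (2349/4 - 81*G) = 2329/4 - 81*G)
F(c) = 2*c*(313/275 + c) (F(c) = (2*c)*(c - 939*(-1/825)) = (2*c)*(c + 313/275) = (2*c)*(313/275 + c) = 2*c*(313/275 + c))
v(-291)/F(Y(5)) = (2329/4 - 81*(-291))/(((2/275)*5**2*(313 + 275*5**2))) = (2329/4 + 23571)/(((2/275)*25*(313 + 275*25))) = 96613/(4*(((2/275)*25*(313 + 6875)))) = 96613/(4*(((2/275)*25*7188))) = 96613/(4*(14376/11)) = (96613/4)*(11/14376) = 1062743/57504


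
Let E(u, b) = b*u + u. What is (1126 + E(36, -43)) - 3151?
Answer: -3537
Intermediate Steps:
E(u, b) = u + b*u
(1126 + E(36, -43)) - 3151 = (1126 + 36*(1 - 43)) - 3151 = (1126 + 36*(-42)) - 3151 = (1126 - 1512) - 3151 = -386 - 3151 = -3537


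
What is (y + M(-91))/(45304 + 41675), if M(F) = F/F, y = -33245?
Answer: -33244/86979 ≈ -0.38221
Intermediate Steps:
M(F) = 1
(y + M(-91))/(45304 + 41675) = (-33245 + 1)/(45304 + 41675) = -33244/86979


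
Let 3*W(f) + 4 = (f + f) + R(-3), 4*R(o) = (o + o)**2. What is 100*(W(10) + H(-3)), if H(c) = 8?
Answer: 4900/3 ≈ 1633.3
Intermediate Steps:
R(o) = o**2 (R(o) = (o + o)**2/4 = (2*o)**2/4 = (4*o**2)/4 = o**2)
W(f) = 5/3 + 2*f/3 (W(f) = -4/3 + ((f + f) + (-3)**2)/3 = -4/3 + (2*f + 9)/3 = -4/3 + (9 + 2*f)/3 = -4/3 + (3 + 2*f/3) = 5/3 + 2*f/3)
100*(W(10) + H(-3)) = 100*((5/3 + (2/3)*10) + 8) = 100*((5/3 + 20/3) + 8) = 100*(25/3 + 8) = 100*(49/3) = 4900/3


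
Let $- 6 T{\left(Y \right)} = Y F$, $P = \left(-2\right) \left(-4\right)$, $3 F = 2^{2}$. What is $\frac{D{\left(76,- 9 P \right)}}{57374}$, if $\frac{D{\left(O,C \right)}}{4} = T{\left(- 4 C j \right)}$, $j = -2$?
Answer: $\frac{256}{28687} \approx 0.0089239$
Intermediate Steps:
$F = \frac{4}{3}$ ($F = \frac{2^{2}}{3} = \frac{1}{3} \cdot 4 = \frac{4}{3} \approx 1.3333$)
$P = 8$
$T{\left(Y \right)} = - \frac{2 Y}{9}$ ($T{\left(Y \right)} = - \frac{Y \frac{4}{3}}{6} = - \frac{\frac{4}{3} Y}{6} = - \frac{2 Y}{9}$)
$D{\left(O,C \right)} = - \frac{64 C}{9}$ ($D{\left(O,C \right)} = 4 \left(- \frac{2 - 4 C \left(-2\right)}{9}\right) = 4 \left(- \frac{2 \cdot 8 C}{9}\right) = 4 \left(- \frac{16 C}{9}\right) = - \frac{64 C}{9}$)
$\frac{D{\left(76,- 9 P \right)}}{57374} = \frac{\left(- \frac{64}{9}\right) \left(\left(-9\right) 8\right)}{57374} = \left(- \frac{64}{9}\right) \left(-72\right) \frac{1}{57374} = 512 \cdot \frac{1}{57374} = \frac{256}{28687}$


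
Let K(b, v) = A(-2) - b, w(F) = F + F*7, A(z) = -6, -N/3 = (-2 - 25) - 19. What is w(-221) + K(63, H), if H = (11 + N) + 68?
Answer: -1837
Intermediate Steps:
N = 138 (N = -3*((-2 - 25) - 19) = -3*(-27 - 19) = -3*(-46) = 138)
w(F) = 8*F (w(F) = F + 7*F = 8*F)
H = 217 (H = (11 + 138) + 68 = 149 + 68 = 217)
K(b, v) = -6 - b
w(-221) + K(63, H) = 8*(-221) + (-6 - 1*63) = -1768 + (-6 - 63) = -1768 - 69 = -1837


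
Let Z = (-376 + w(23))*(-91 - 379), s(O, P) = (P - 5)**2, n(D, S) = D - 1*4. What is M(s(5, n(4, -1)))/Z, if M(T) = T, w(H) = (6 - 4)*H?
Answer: 1/6204 ≈ 0.00016119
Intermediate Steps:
n(D, S) = -4 + D (n(D, S) = D - 4 = -4 + D)
w(H) = 2*H
s(O, P) = (-5 + P)**2
Z = 155100 (Z = (-376 + 2*23)*(-91 - 379) = (-376 + 46)*(-470) = -330*(-470) = 155100)
M(s(5, n(4, -1)))/Z = (-5 + (-4 + 4))**2/155100 = (-5 + 0)**2*(1/155100) = (-5)**2*(1/155100) = 25*(1/155100) = 1/6204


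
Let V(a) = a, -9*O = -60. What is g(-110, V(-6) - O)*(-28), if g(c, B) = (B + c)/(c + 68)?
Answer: -736/9 ≈ -81.778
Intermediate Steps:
O = 20/3 (O = -1/9*(-60) = 20/3 ≈ 6.6667)
g(c, B) = (B + c)/(68 + c)
g(-110, V(-6) - O)*(-28) = (((-6 - 1*20/3) - 110)/(68 - 110))*(-28) = (((-6 - 20/3) - 110)/(-42))*(-28) = -(-38/3 - 110)/42*(-28) = -1/42*(-368/3)*(-28) = (184/63)*(-28) = -736/9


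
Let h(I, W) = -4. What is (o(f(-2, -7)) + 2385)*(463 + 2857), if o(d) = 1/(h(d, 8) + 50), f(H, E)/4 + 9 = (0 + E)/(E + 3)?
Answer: 182120260/23 ≈ 7.9183e+6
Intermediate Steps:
f(H, E) = -36 + 4*E/(3 + E) (f(H, E) = -36 + 4*((0 + E)/(E + 3)) = -36 + 4*(E/(3 + E)) = -36 + 4*E/(3 + E))
o(d) = 1/46 (o(d) = 1/(-4 + 50) = 1/46)
(o(f(-2, -7)) + 2385)*(463 + 2857) = (1/46 + 2385)*(463 + 2857) = (109711/46)*3320 = 182120260/23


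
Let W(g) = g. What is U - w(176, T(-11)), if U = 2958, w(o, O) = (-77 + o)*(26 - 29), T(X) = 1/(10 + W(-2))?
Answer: 3255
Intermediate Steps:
T(X) = 1/8 (T(X) = 1/(10 - 2) = 1/8)
w(o, O) = 231 - 3*o (w(o, O) = (-77 + o)*(-3) = 231 - 3*o)
U - w(176, T(-11)) = 2958 - (231 - 3*176) = 2958 - (231 - 528) = 2958 - 1*(-297) = 2958 + 297 = 3255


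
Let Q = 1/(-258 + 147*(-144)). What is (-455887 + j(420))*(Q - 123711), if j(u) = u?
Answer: 1207275353676229/21426 ≈ 5.6346e+10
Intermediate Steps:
Q = -1/21426 (Q = 1/(-258 - 21168) = 1/(-21426) = -1/21426 ≈ -4.6672e-5)
(-455887 + j(420))*(Q - 123711) = (-455887 + 420)*(-1/21426 - 123711) = -455467*(-2650631887/21426) = 1207275353676229/21426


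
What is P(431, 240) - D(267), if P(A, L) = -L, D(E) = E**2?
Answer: -71529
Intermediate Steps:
P(431, 240) - D(267) = -1*240 - 1*267**2 = -240 - 1*71289 = -240 - 71289 = -71529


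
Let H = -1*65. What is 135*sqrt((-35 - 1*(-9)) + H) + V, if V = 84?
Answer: 84 + 135*I*sqrt(91) ≈ 84.0 + 1287.8*I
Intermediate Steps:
H = -65
135*sqrt((-35 - 1*(-9)) + H) + V = 135*sqrt((-35 - 1*(-9)) - 65) + 84 = 135*sqrt((-35 + 9) - 65) + 84 = 135*sqrt(-26 - 65) + 84 = 135*sqrt(-91) + 84 = 135*(I*sqrt(91)) + 84 = 135*I*sqrt(91) + 84 = 84 + 135*I*sqrt(91)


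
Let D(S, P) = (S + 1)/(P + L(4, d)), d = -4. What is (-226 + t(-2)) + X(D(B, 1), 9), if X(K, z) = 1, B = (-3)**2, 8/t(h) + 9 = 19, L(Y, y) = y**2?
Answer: -1121/5 ≈ -224.20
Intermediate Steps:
t(h) = 4/5 (t(h) = 8/(-9 + 19) = 8/10 = 8*(1/10) = 4/5)
B = 9
D(S, P) = (1 + S)/(16 + P) (D(S, P) = (S + 1)/(P + (-4)**2) = (1 + S)/(P + 16) = (1 + S)/(16 + P))
(-226 + t(-2)) + X(D(B, 1), 9) = (-226 + 4/5) + 1 = -1126/5 + 1 = -1121/5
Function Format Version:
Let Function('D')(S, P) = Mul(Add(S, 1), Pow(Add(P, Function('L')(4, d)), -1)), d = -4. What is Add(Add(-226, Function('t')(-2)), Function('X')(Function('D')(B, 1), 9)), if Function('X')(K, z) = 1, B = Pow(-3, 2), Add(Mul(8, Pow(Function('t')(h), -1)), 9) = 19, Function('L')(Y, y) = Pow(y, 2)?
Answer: Rational(-1121, 5) ≈ -224.20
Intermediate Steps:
Function('t')(h) = Rational(4, 5) (Function('t')(h) = Mul(8, Pow(Add(-9, 19), -1)) = Mul(8, Pow(10, -1)) = Mul(8, Rational(1, 10)) = Rational(4, 5))
B = 9
Function('D')(S, P) = Mul(Pow(Add(16, P), -1), Add(1, S)) (Function('D')(S, P) = Mul(Add(S, 1), Pow(Add(P, Pow(-4, 2)), -1)) = Mul(Add(1, S), Pow(Add(P, 16), -1)) = Mul(Add(1, S), Pow(Add(16, P), -1)) = Mul(Pow(Add(16, P), -1), Add(1, S)))
Add(Add(-226, Function('t')(-2)), Function('X')(Function('D')(B, 1), 9)) = Add(Add(-226, Rational(4, 5)), 1) = Add(Rational(-1126, 5), 1) = Rational(-1121, 5)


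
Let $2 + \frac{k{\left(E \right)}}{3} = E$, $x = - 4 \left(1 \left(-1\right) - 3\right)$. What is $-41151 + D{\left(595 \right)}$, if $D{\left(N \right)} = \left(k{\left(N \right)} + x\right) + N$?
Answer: $-38761$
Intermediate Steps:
$x = 16$ ($x = - 4 \left(-1 - 3\right) = \left(-4\right) \left(-4\right) = 16$)
$k{\left(E \right)} = -6 + 3 E$
$D{\left(N \right)} = 10 + 4 N$ ($D{\left(N \right)} = \left(\left(-6 + 3 N\right) + 16\right) + N = \left(10 + 3 N\right) + N = 10 + 4 N$)
$-41151 + D{\left(595 \right)} = -41151 + \left(10 + 4 \cdot 595\right) = -41151 + \left(10 + 2380\right) = -41151 + 2390 = -38761$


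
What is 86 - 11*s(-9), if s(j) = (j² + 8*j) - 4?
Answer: 31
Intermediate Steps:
s(j) = -4 + j² + 8*j
86 - 11*s(-9) = 86 - 11*(-4 + (-9)² + 8*(-9)) = 86 - 11*(-4 + 81 - 72) = 86 - 11*5 = 86 - 55 = 31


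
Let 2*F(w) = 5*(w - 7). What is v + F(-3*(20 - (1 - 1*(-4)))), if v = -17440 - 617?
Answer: -18187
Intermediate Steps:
v = -18057
F(w) = -35/2 + 5*w/2 (F(w) = (5*(w - 7))/2 = (5*(-7 + w))/2 = (-35 + 5*w)/2 = -35/2 + 5*w/2)
v + F(-3*(20 - (1 - 1*(-4)))) = -18057 + (-35/2 + 5*(-3*(20 - (1 - 1*(-4))))/2) = -18057 + (-35/2 + 5*(-3*(20 - (1 + 4)))/2) = -18057 + (-35/2 + 5*(-3*(20 - 1*5))/2) = -18057 + (-35/2 + 5*(-3*(20 - 5))/2) = -18057 + (-35/2 + 5*(-3*15)/2) = -18057 + (-35/2 + (5/2)*(-45)) = -18057 + (-35/2 - 225/2) = -18057 - 130 = -18187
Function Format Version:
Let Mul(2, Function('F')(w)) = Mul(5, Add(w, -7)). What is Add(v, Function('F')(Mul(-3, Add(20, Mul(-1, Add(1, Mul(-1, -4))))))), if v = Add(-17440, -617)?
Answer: -18187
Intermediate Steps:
v = -18057
Function('F')(w) = Add(Rational(-35, 2), Mul(Rational(5, 2), w)) (Function('F')(w) = Mul(Rational(1, 2), Mul(5, Add(w, -7))) = Mul(Rational(1, 2), Mul(5, Add(-7, w))) = Mul(Rational(1, 2), Add(-35, Mul(5, w))) = Add(Rational(-35, 2), Mul(Rational(5, 2), w)))
Add(v, Function('F')(Mul(-3, Add(20, Mul(-1, Add(1, Mul(-1, -4))))))) = Add(-18057, Add(Rational(-35, 2), Mul(Rational(5, 2), Mul(-3, Add(20, Mul(-1, Add(1, Mul(-1, -4)))))))) = Add(-18057, Add(Rational(-35, 2), Mul(Rational(5, 2), Mul(-3, Add(20, Mul(-1, Add(1, 4))))))) = Add(-18057, Add(Rational(-35, 2), Mul(Rational(5, 2), Mul(-3, Add(20, Mul(-1, 5)))))) = Add(-18057, Add(Rational(-35, 2), Mul(Rational(5, 2), Mul(-3, Add(20, -5))))) = Add(-18057, Add(Rational(-35, 2), Mul(Rational(5, 2), Mul(-3, 15)))) = Add(-18057, Add(Rational(-35, 2), Mul(Rational(5, 2), -45))) = Add(-18057, Add(Rational(-35, 2), Rational(-225, 2))) = Add(-18057, -130) = -18187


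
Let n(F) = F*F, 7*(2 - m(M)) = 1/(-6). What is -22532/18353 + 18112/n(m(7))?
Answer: 586207627804/132600425 ≈ 4420.9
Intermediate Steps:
m(M) = 85/42 (m(M) = 2 - 1/7/(-6) = 2 - 1/7*(-1/6) = 2 + 1/42 = 85/42)
n(F) = F**2
-22532/18353 + 18112/n(m(7)) = -22532/18353 + 18112/((85/42)**2) = -22532*1/18353 + 18112/(7225/1764) = -22532/18353 + 18112*(1764/7225) = -22532/18353 + 31949568/7225 = 586207627804/132600425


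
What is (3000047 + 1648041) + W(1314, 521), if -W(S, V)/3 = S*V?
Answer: 2594306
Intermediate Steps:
W(S, V) = -3*S*V
(3000047 + 1648041) + W(1314, 521) = (3000047 + 1648041) - 3*1314*521 = 4648088 - 2053782 = 2594306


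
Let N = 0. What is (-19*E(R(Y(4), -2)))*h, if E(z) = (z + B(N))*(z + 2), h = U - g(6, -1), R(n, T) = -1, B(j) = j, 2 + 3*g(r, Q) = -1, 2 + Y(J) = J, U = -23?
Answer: -418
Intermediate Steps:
Y(J) = -2 + J
g(r, Q) = -1 (g(r, Q) = -⅔ + (⅓)*(-1) = -⅔ - ⅓ = -1)
h = -22 (h = -23 - 1*(-1) = -23 + 1 = -22)
E(z) = z*(2 + z) (E(z) = (z + 0)*(z + 2) = z*(2 + z))
(-19*E(R(Y(4), -2)))*h = -(-19)*(2 - 1)*(-22) = -(-19)*(-22) = -19*(-1)*(-22) = 19*(-22) = -418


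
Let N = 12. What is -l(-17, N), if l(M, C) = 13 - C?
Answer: -1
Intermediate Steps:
-l(-17, N) = -(13 - 1*12) = -(13 - 12) = -1*1 = -1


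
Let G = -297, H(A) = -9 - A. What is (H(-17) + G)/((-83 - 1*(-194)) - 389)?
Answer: 289/278 ≈ 1.0396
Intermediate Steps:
(H(-17) + G)/((-83 - 1*(-194)) - 389) = ((-9 - 1*(-17)) - 297)/((-83 - 1*(-194)) - 389) = ((-9 + 17) - 297)/((-83 + 194) - 389) = (8 - 297)/(111 - 389) = -289/(-278) = -289*(-1/278) = 289/278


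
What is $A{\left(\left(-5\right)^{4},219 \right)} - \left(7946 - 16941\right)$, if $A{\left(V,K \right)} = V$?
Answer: $9620$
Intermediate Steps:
$A{\left(\left(-5\right)^{4},219 \right)} - \left(7946 - 16941\right) = \left(-5\right)^{4} - \left(7946 - 16941\right) = 625 - -8995 = 625 + 8995 = 9620$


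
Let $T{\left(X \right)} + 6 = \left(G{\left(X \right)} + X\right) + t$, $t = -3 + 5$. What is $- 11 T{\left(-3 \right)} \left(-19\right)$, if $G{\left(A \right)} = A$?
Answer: $-2090$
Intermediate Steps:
$t = 2$
$T{\left(X \right)} = -4 + 2 X$ ($T{\left(X \right)} = -6 + \left(\left(X + X\right) + 2\right) = -6 + \left(2 X + 2\right) = -6 + \left(2 + 2 X\right) = -4 + 2 X$)
$- 11 T{\left(-3 \right)} \left(-19\right) = - 11 \left(-4 + 2 \left(-3\right)\right) \left(-19\right) = - 11 \left(-4 - 6\right) \left(-19\right) = \left(-11\right) \left(-10\right) \left(-19\right) = 110 \left(-19\right) = -2090$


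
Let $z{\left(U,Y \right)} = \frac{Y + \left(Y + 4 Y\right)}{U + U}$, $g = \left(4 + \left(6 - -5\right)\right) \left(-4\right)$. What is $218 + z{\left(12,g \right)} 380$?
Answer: $-5482$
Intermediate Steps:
$g = -60$ ($g = \left(4 + \left(6 + 5\right)\right) \left(-4\right) = \left(4 + 11\right) \left(-4\right) = 15 \left(-4\right) = -60$)
$z{\left(U,Y \right)} = \frac{3 Y}{U}$ ($z{\left(U,Y \right)} = \frac{Y + 5 Y}{2 U} = 6 Y \frac{1}{2 U} = \frac{3 Y}{U}$)
$218 + z{\left(12,g \right)} 380 = 218 + 3 \left(-60\right) \frac{1}{12} \cdot 380 = 218 - 5700 = -5482$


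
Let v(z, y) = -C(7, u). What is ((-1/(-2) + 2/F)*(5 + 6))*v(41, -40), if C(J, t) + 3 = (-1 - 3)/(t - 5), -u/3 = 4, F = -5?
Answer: 517/170 ≈ 3.0412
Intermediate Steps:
u = -12 (u = -3*4 = -12)
C(J, t) = -3 - 4/(-5 + t) (C(J, t) = -3 + (-1 - 3)/(t - 5) = -3 - 4/(-5 + t))
v(z, y) = 47/17 (v(z, y) = -(11 - 3*(-12))/(-5 - 12) = -(11 + 36)/(-17) = -(-1)*47/17 = -1*(-47/17) = 47/17)
((-1/(-2) + 2/F)*(5 + 6))*v(41, -40) = ((-1/(-2) + 2/(-5))*(5 + 6))*(47/17) = ((-1*(-½) + 2*(-⅕))*11)*(47/17) = ((½ - ⅖)*11)*(47/17) = ((⅒)*11)*(47/17) = (11/10)*(47/17) = 517/170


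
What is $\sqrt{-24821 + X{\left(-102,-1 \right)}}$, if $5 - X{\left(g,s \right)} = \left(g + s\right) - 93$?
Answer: $2 i \sqrt{6155} \approx 156.91 i$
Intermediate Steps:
$X{\left(g,s \right)} = 98 - g - s$ ($X{\left(g,s \right)} = 5 - \left(\left(g + s\right) - 93\right) = 5 - \left(-93 + g + s\right) = 98 - g - s$)
$\sqrt{-24821 + X{\left(-102,-1 \right)}} = \sqrt{-24821 - -201} = \sqrt{-24821 + \left(98 + 102 + 1\right)} = \sqrt{-24821 + 201} = \sqrt{-24620} = 2 i \sqrt{6155}$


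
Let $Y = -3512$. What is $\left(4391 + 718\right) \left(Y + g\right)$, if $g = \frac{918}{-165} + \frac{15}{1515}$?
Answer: $- \frac{99829916199}{5555} \approx -1.7971 \cdot 10^{7}$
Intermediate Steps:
$g = - \frac{30851}{5555}$ ($g = 918 \left(- \frac{1}{165}\right) + 15 \cdot \frac{1}{1515} = - \frac{306}{55} + \frac{1}{101} = - \frac{30851}{5555} \approx -5.5537$)
$\left(4391 + 718\right) \left(Y + g\right) = \left(4391 + 718\right) \left(-3512 - \frac{30851}{5555}\right) = 5109 \left(- \frac{19540011}{5555}\right) = - \frac{99829916199}{5555}$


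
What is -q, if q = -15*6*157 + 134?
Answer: 13996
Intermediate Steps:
q = -13996 (q = -90*157 + 134 = -14130 + 134 = -13996)
-q = -1*(-13996) = 13996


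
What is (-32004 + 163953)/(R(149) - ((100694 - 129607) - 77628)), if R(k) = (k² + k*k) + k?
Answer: 4887/5596 ≈ 0.87330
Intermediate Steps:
R(k) = k + 2*k² (R(k) = (k² + k²) + k = 2*k² + k = k + 2*k²)
(-32004 + 163953)/(R(149) - ((100694 - 129607) - 77628)) = (-32004 + 163953)/(149*(1 + 2*149) - ((100694 - 129607) - 77628)) = 131949/(149*(1 + 298) - (-28913 - 77628)) = 131949/(149*299 - 1*(-106541)) = 131949/(44551 + 106541) = 131949/151092 = 131949*(1/151092) = 4887/5596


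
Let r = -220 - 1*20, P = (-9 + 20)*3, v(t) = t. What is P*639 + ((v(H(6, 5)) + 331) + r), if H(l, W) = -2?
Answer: 21176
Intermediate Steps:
P = 33 (P = 11*3 = 33)
r = -240 (r = -220 - 20 = -240)
P*639 + ((v(H(6, 5)) + 331) + r) = 33*639 + ((-2 + 331) - 240) = 21087 + (329 - 240) = 21087 + 89 = 21176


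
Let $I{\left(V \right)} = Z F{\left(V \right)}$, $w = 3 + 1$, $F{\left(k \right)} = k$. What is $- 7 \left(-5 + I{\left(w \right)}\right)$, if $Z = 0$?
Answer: $35$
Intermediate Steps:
$w = 4$
$I{\left(V \right)} = 0$ ($I{\left(V \right)} = 0 V = 0$)
$- 7 \left(-5 + I{\left(w \right)}\right) = - 7 \left(-5 + 0\right) = \left(-7\right) \left(-5\right) = 35$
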